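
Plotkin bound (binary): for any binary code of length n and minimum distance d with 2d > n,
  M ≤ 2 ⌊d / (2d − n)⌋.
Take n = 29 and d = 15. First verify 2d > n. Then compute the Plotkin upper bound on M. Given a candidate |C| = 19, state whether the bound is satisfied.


Plotkin bound M ≤ 30; given |C| = 19 ≤ bound (satisfied).

Check applicability: 2d = 30, n = 29.
2d − n = 1 > 0, so Plotkin applies.
Compute d/(2d−n) = 15/1 ≈ 15.0000.
⌊d/(2d−n)⌋ = 15.
Plotkin bound: M ≤ 2·15 = 30.
Given |C| = 19, check: satisfied.
This |C| is below the Plotkin bound.


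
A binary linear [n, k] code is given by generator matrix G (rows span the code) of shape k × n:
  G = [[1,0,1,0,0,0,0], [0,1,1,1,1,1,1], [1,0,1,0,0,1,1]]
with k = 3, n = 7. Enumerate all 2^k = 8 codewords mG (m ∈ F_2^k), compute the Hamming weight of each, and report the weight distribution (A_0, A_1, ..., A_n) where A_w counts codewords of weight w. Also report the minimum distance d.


Weight distribution: A_0 = 1, A_2 = 2, A_4 = 3, A_6 = 2. Minimum distance d = 2.

Enumerate all 2^3 = 8 messages m ∈ F_2^3.
For each, compute codeword c = mG in F_2^7, then tally its weight.
  m = 000 → c = 0000000, weight = 0.
  m = 100 → c = 1010000, weight = 2.
  m = 010 → c = 0111111, weight = 6.
  m = 110 → c = 1101111, weight = 6.
  m = 001 → c = 1010011, weight = 4.
  m = 101 → c = 0000011, weight = 2.
  m = 011 → c = 1101100, weight = 4.
  m = 111 → c = 0111100, weight = 4.
Tally weights:
  weight 0: 1 codewords.
  weight 2: 2 codewords.
  weight 4: 3 codewords.
  weight 6: 2 codewords.
Minimum distance d = smallest w > 0 with A_w > 0 = 2.
Sanity: Σ A_w = 8 = 2^3 = 8 ✓.


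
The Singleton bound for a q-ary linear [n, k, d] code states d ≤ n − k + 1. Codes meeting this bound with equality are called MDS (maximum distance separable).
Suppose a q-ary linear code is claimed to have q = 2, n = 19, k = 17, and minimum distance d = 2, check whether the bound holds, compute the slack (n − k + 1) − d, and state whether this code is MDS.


Singleton RHS = n − k + 1 = 3, slack = 1, bound satisfied, not MDS.

Singleton bound: d ≤ n − k + 1.
Here n = 19, k = 17, so n − k + 1 = 3.
Given d = 2, check d ≤ 3: YES.
Slack = (n − k + 1) − d = 1.
The code is NOT MDS (slack = 1 > 0).
Description: the claimed parameters are [19, 17, 2]_2; such a code would be non-MDS.


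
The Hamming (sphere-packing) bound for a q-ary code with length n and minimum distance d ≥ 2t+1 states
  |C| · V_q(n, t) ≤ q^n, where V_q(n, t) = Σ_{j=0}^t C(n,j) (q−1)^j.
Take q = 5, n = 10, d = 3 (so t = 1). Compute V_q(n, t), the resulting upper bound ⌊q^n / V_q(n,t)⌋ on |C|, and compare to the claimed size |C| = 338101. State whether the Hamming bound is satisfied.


V_q(n, t) = 41, q^n = 9765625, Hamming bound = 238185, |C| = 338101 > bound (violated).

Step 1: Compute V_q(n, t) = Σ_{j=0}^1 C(n, j) (q−1)^j.
  j = 0: C(10,0)·(4)^0 = 1·1 = 1.
  j = 1: C(10,1)·(4)^1 = 10·4 = 40.
  V_q(n, t) = 1 + 40 = 41.
Step 2: q^n = 5^10 = 9765625.
Step 3: Hamming bound ⌊q^n / V_q(n,t)⌋ = ⌊9765625/41⌋ = 238185.
Step 4: Compare |C| = 338101 to 238185: violated.
The claimed |C| lies above the Hamming bound, so no 5-ary code of length 10 with d ≥ 3 can have 338101 codewords.


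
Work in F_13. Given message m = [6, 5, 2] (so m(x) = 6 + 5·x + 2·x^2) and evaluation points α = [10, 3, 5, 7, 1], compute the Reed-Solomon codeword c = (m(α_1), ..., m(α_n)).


c = [9, 0, 3, 9, 0]

Message polynomial: m(x) = 6 + 5·x + 2·x^2 (mod 13).
For each evaluation point α_i, compute m(α_i) mod 13:
  α_1 = 10: Horner steps 2 → 12 → 9, so m(10) = 9.
  α_2 = 3: Horner steps 2 → 11 → 0, so m(3) = 0.
  α_3 = 5: Horner steps 2 → 2 → 3, so m(5) = 3.
  α_4 = 7: Horner steps 2 → 6 → 9, so m(7) = 9.
  α_5 = 1: Horner steps 2 → 7 → 0, so m(1) = 0.
Codeword c = [9, 0, 3, 9, 0] ∈ F_13^5.


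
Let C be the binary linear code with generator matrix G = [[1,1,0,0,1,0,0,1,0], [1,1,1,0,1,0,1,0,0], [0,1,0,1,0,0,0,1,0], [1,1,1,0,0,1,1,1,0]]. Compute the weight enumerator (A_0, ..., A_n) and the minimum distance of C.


Weight distribution: A_0 = 1, A_3 = 5, A_4 = 5, A_5 = 2, A_6 = 2, A_7 = 1. Minimum distance d = 3.

Enumerate all 2^4 = 16 messages m ∈ F_2^4.
For each, compute codeword c = mG in F_2^9, then tally its weight.
  m = 0000 → c = 000000000, weight = 0.
  m = 1000 → c = 110010010, weight = 4.
  m = 0100 → c = 111010100, weight = 5.
  m = 1100 → c = 001000110, weight = 3.
  m = 0010 → c = 010100010, weight = 3.
  m = 1010 → c = 100110000, weight = 3.
  m = 0110 → c = 101110110, weight = 6.
  m = 1110 → c = 011100100, weight = 4.
  m = 0001 → c = 111001110, weight = 6.
  m = 1001 → c = 001011100, weight = 4.
  m = 0101 → c = 000011010, weight = 3.
  m = 1101 → c = 110001000, weight = 3.
  m = 0011 → c = 101101100, weight = 5.
  m = 1011 → c = 011111110, weight = 7.
  m = 0111 → c = 010111000, weight = 4.
  m = 1111 → c = 100101010, weight = 4.
Tally weights:
  weight 0: 1 codewords.
  weight 3: 5 codewords.
  weight 4: 5 codewords.
  weight 5: 2 codewords.
  weight 6: 2 codewords.
  weight 7: 1 codewords.
Minimum distance d = smallest w > 0 with A_w > 0 = 3.
Sanity: Σ A_w = 16 = 2^4 = 16 ✓.


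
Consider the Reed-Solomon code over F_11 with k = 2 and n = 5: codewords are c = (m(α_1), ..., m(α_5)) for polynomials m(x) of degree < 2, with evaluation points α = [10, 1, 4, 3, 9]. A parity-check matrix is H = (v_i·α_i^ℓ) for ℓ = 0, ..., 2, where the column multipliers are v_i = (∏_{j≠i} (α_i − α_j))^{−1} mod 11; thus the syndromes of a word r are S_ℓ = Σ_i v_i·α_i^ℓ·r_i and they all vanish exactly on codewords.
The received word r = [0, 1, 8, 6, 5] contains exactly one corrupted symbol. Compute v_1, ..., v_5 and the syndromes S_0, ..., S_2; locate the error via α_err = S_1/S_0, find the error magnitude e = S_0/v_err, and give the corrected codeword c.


S = (1, 3, 9), error at position 4, error magnitude e = 4, c = [0, 1, 8, 2, 5].

Step 1: column multipliers v_i = (∏_{j≠i}(α_i − α_j))^{−1} mod 11.
  i = 1 (α = 10): (10−1)(10−4)(10−3)(10−9) = 9·6·7·1 = 378 ≡ 4, so v_1 = 4^{−1} = 3 (mod 11).
  i = 2 (α = 1): (1−10)(1−4)(1−3)(1−9) = (−9)·(−3)·(−2)·(−8) = 432 ≡ 3, so v_2 = 3^{−1} = 4 (mod 11).
  i = 3 (α = 4): (4−10)(4−1)(4−3)(4−9) = (−6)·3·1·(−5) = 90 ≡ 2, so v_3 = 2^{−1} = 6 (mod 11).
  i = 4 (α = 3): (3−10)(3−1)(3−4)(3−9) = (−7)·2·(−1)·(−6) = −84 ≡ 4, so v_4 = 4^{−1} = 3 (mod 11).
  i = 5 (α = 9): (9−10)(9−1)(9−4)(9−3) = (−1)·8·5·6 = −240 ≡ 2, so v_5 = 2^{−1} = 6 (mod 11).
  v = [3, 4, 6, 3, 6].
Step 2: syndromes of r = [0, 1, 8, 6, 5] (all sums mod 11).
  S_0 = Σ v_i r_i = 3·0 + 4·1 + 6·8 + 3·6 + 6·5 = 100 ≡ 1.
  S_1 = Σ v_i α_i r_i = 3·10·0 + 4·1·1 + 6·4·8 + 3·3·6 + 6·9·5 = 520 ≡ 3.
  α_i^2 mod 11 = [1, 1, 5, 9, 4].
  S_2 = Σ v_i α_i^2 r_i = 3·1·0 + 4·1·1 + 6·5·8 + 3·9·6 + 6·4·5 = 526 ≡ 9.
  S = (1, 3, 9) ≠ 0, so r is not a codeword (an error is present).
Step 3: locate the error. For a single error e at position i, S_ℓ = v_i·e·α_i^ℓ, so α_err = S_1/S_0.
  S_0^{−1} = 1^{−1} = 1 (mod 11), so α_err = 3·1 = 3 ≡ 3 = α_4. Error position i = 4.
  Consistency check: S_2/S_1 = 9·4 = 36 ≡ 3 = α_err ✓ (single-error assumption holds).
Step 4: error magnitude e = S_0/v_4 = S_0·∏_{j≠4}(α_4 − α_j) = 1·4 = 4 ≡ 4 (mod 11).
Step 5: correct position 4: c_4 = r_4 − e = 6 − 4 ≡ 2 (mod 11). Hence c = [0, 1, 8, 2, 5].
  Check: interpolating c through the α_i gives m(x) = 6 + 6·x (degree < 2) with m(α_i) = c_i for every i, so c is indeed a codeword.


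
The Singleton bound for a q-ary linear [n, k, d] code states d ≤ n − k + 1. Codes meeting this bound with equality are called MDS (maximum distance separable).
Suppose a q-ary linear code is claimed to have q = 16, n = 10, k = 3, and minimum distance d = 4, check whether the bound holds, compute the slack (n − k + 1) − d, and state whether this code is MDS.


Singleton RHS = n − k + 1 = 8, slack = 4, bound satisfied, not MDS.

Singleton bound: d ≤ n − k + 1.
Here n = 10, k = 3, so n − k + 1 = 8.
Given d = 4, check d ≤ 8: YES.
Slack = (n − k + 1) − d = 4.
The code is NOT MDS (slack = 4 > 0).
Description: the claimed parameters are [10, 3, 4]_16; such a code would be non-MDS.


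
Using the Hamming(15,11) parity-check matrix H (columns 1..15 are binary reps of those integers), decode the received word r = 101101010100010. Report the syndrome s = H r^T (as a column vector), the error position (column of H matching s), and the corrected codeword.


s = (1, 1, 0, 0)^T, error position = 12, corrected codeword c = 101101010101010

Compute s = H r^T mod 2 one row at a time:
  s_1 = 1 + 0 + 1 + 0 + 0 + 0 + 1 + 0 = 3 ≡ 1 (mod 2).
  s_2 = 1 + 0 + 1 + 0 + 0 + 0 + 1 + 0 = 3 ≡ 1 (mod 2).
  s_3 = 0 + 1 + 1 + 0 + 1 + 0 + 1 + 0 = 4 ≡ 0 (mod 2).
  s_4 = 1 + 1 + 0 + 0 + 0 + 0 + 0 + 0 = 2 ≡ 0 (mod 2).
s = (1, 1, 0, 0)^T — this equals column 12 of H (binary 1100), so error is at position 12.
Correct: flip bit 12 of r = 101101010100010 to get c = 101101010101010.


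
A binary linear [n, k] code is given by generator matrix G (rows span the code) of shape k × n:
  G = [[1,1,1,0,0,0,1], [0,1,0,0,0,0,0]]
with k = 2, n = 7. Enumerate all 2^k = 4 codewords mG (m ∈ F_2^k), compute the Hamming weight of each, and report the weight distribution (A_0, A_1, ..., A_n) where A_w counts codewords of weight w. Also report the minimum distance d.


Weight distribution: A_0 = 1, A_1 = 1, A_3 = 1, A_4 = 1. Minimum distance d = 1.

Enumerate all 2^2 = 4 messages m ∈ F_2^2.
For each, compute codeword c = mG in F_2^7, then tally its weight.
  m = 00 → c = 0000000, weight = 0.
  m = 10 → c = 1110001, weight = 4.
  m = 01 → c = 0100000, weight = 1.
  m = 11 → c = 1010001, weight = 3.
Tally weights:
  weight 0: 1 codewords.
  weight 1: 1 codewords.
  weight 3: 1 codewords.
  weight 4: 1 codewords.
Minimum distance d = smallest w > 0 with A_w > 0 = 1.
Sanity: Σ A_w = 4 = 2^2 = 4 ✓.


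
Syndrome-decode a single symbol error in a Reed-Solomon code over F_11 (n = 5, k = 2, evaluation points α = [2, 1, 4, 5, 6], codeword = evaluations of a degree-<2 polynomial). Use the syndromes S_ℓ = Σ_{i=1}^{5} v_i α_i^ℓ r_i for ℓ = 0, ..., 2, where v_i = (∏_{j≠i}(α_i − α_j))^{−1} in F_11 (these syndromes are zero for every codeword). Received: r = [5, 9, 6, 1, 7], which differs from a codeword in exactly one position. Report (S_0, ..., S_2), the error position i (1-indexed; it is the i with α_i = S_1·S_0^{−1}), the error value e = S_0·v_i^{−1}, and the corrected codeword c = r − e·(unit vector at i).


S = (2, 2, 2), error at position 2, error magnitude e = 10, c = [5, 10, 6, 1, 7].

Step 1: column multipliers v_i = (∏_{j≠i}(α_i − α_j))^{−1} mod 11.
  i = 1 (α = 2): (2−1)(2−4)(2−5)(2−6) = 1·(−2)·(−3)·(−4) = −24 ≡ 9, so v_1 = 9^{−1} = 5 (mod 11).
  i = 2 (α = 1): (1−2)(1−4)(1−5)(1−6) = (−1)·(−3)·(−4)·(−5) = 60 ≡ 5, so v_2 = 5^{−1} = 9 (mod 11).
  i = 3 (α = 4): (4−2)(4−1)(4−5)(4−6) = 2·3·(−1)·(−2) = 12 ≡ 1, so v_3 = 1^{−1} = 1 (mod 11).
  i = 4 (α = 5): (5−2)(5−1)(5−4)(5−6) = 3·4·1·(−1) = −12 ≡ 10, so v_4 = 10^{−1} = 10 (mod 11).
  i = 5 (α = 6): (6−2)(6−1)(6−4)(6−5) = 4·5·2·1 = 40 ≡ 7, so v_5 = 7^{−1} = 8 (mod 11).
  v = [5, 9, 1, 10, 8].
Step 2: syndromes of r = [5, 9, 6, 1, 7] (all sums mod 11).
  S_0 = Σ v_i r_i = 5·5 + 9·9 + 1·6 + 10·1 + 8·7 = 178 ≡ 2.
  S_1 = Σ v_i α_i r_i = 5·2·5 + 9·1·9 + 1·4·6 + 10·5·1 + 8·6·7 = 541 ≡ 2.
  α_i^2 mod 11 = [4, 1, 5, 3, 3].
  S_2 = Σ v_i α_i^2 r_i = 5·4·5 + 9·1·9 + 1·5·6 + 10·3·1 + 8·3·7 = 409 ≡ 2.
  S = (2, 2, 2) ≠ 0, so r is not a codeword (an error is present).
Step 3: locate the error. For a single error e at position i, S_ℓ = v_i·e·α_i^ℓ, so α_err = S_1/S_0.
  S_0^{−1} = 2^{−1} = 6 (mod 11), so α_err = 2·6 = 12 ≡ 1 = α_2. Error position i = 2.
  Consistency check: S_2/S_1 = 2·6 = 12 ≡ 1 = α_err ✓ (single-error assumption holds).
Step 4: error magnitude e = S_0/v_2 = S_0·∏_{j≠2}(α_2 − α_j) = 2·5 = 10 ≡ 10 (mod 11).
Step 5: correct position 2: c_2 = r_2 − e = 9 − 10 ≡ 10 (mod 11). Hence c = [5, 10, 6, 1, 7].
  Check: interpolating c through the α_i gives m(x) = 4 + 6·x (degree < 2) with m(α_i) = c_i for every i, so c is indeed a codeword.


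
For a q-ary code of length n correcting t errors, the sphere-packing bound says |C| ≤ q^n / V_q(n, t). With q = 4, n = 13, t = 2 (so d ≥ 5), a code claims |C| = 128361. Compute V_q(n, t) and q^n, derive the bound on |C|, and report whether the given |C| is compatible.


V_q(n, t) = 742, q^n = 67108864, Hamming bound = 90443, |C| = 128361 > bound (violated).

Step 1: Compute V_q(n, t) = Σ_{j=0}^2 C(n, j) (q−1)^j.
  j = 0: C(13,0)·(3)^0 = 1·1 = 1.
  j = 1: C(13,1)·(3)^1 = 13·3 = 39.
  j = 2: C(13,2)·(3)^2 = 78·9 = 702.
  V_q(n, t) = 1 + 39 + 702 = 742.
Step 2: q^n = 4^13 = 67108864.
Step 3: Hamming bound ⌊q^n / V_q(n,t)⌋ = ⌊67108864/742⌋ = 90443.
Step 4: Compare |C| = 128361 to 90443: violated.
The claimed |C| lies above the Hamming bound, so no 4-ary code of length 13 with d ≥ 5 can have 128361 codewords.


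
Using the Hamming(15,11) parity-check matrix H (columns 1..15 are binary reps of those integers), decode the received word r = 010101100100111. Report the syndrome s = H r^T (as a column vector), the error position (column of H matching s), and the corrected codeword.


s = (0, 0, 0, 1)^T, error position = 1, corrected codeword c = 110101100100111

Compute s = H r^T mod 2 one row at a time:
  s_1 = 0 + 0 + 1 + 0 + 0 + 1 + 1 + 1 = 4 ≡ 0 (mod 2).
  s_2 = 1 + 0 + 1 + 1 + 0 + 1 + 1 + 1 = 6 ≡ 0 (mod 2).
  s_3 = 1 + 0 + 1 + 1 + 1 + 0 + 1 + 1 = 6 ≡ 0 (mod 2).
  s_4 = 0 + 0 + 0 + 1 + 0 + 0 + 1 + 1 = 3 ≡ 1 (mod 2).
s = (0, 0, 0, 1)^T — this equals column 1 of H (binary 0001), so error is at position 1.
Correct: flip bit 1 of r = 010101100100111 to get c = 110101100100111.


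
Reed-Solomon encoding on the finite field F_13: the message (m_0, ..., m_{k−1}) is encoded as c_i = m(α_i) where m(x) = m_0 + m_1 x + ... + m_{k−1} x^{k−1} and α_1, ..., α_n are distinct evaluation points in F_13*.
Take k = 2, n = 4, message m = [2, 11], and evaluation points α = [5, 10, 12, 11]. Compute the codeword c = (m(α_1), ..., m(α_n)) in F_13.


c = [5, 8, 4, 6]

Message polynomial: m(x) = 2 + 11·x (mod 13).
For each evaluation point α_i, compute m(α_i) mod 13:
  α_1 = 5: Horner steps 11 → 5, so m(5) = 5.
  α_2 = 10: Horner steps 11 → 8, so m(10) = 8.
  α_3 = 12: Horner steps 11 → 4, so m(12) = 4.
  α_4 = 11: Horner steps 11 → 6, so m(11) = 6.
Codeword c = [5, 8, 4, 6] ∈ F_13^4.


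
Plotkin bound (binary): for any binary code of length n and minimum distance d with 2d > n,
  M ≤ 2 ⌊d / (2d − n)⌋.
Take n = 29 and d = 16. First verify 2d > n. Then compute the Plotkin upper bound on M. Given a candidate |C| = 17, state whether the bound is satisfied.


Plotkin bound M ≤ 10; given |C| = 17 > bound (violated).

Check applicability: 2d = 32, n = 29.
2d − n = 3 > 0, so Plotkin applies.
Compute d/(2d−n) = 16/3 ≈ 5.3333.
⌊d/(2d−n)⌋ = 5.
Plotkin bound: M ≤ 2·5 = 10.
Given |C| = 17, check: VIOLATED.
This |C| is above the Plotkin bound, so no binary code with n = 29, d = 16 and 17 codewords exists.


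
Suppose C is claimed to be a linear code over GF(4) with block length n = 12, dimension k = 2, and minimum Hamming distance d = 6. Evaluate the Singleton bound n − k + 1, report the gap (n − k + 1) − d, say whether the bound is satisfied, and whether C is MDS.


Singleton RHS = n − k + 1 = 11, slack = 5, bound satisfied, not MDS.

Singleton bound: d ≤ n − k + 1.
Here n = 12, k = 2, so n − k + 1 = 11.
Given d = 6, check d ≤ 11: YES.
Slack = (n − k + 1) − d = 5.
The code is NOT MDS (slack = 5 > 0).
Description: the claimed parameters are [12, 2, 6]_4; such a code would be non-MDS.


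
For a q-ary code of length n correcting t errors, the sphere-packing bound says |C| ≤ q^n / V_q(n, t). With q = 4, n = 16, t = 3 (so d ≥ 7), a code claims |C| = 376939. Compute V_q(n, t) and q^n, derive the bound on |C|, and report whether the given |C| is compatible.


V_q(n, t) = 16249, q^n = 4294967296, Hamming bound = 264321, |C| = 376939 > bound (violated).

Step 1: Compute V_q(n, t) = Σ_{j=0}^3 C(n, j) (q−1)^j.
  j = 0: C(16,0)·(3)^0 = 1·1 = 1.
  j = 1: C(16,1)·(3)^1 = 16·3 = 48.
  j = 2: C(16,2)·(3)^2 = 120·9 = 1080.
  j = 3: C(16,3)·(3)^3 = 560·27 = 15120.
  V_q(n, t) = 1 + 48 + 1080 + 15120 = 16249.
Step 2: q^n = 4^16 = 4294967296.
Step 3: Hamming bound ⌊q^n / V_q(n,t)⌋ = ⌊4294967296/16249⌋ = 264321.
Step 4: Compare |C| = 376939 to 264321: violated.
The claimed |C| lies above the Hamming bound, so no 4-ary code of length 16 with d ≥ 7 can have 376939 codewords.


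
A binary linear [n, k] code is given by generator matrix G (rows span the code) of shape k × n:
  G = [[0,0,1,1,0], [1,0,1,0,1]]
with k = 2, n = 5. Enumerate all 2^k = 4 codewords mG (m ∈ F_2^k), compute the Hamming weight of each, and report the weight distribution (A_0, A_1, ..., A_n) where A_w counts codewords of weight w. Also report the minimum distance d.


Weight distribution: A_0 = 1, A_2 = 1, A_3 = 2. Minimum distance d = 2.

Enumerate all 2^2 = 4 messages m ∈ F_2^2.
For each, compute codeword c = mG in F_2^5, then tally its weight.
  m = 00 → c = 00000, weight = 0.
  m = 10 → c = 00110, weight = 2.
  m = 01 → c = 10101, weight = 3.
  m = 11 → c = 10011, weight = 3.
Tally weights:
  weight 0: 1 codewords.
  weight 2: 1 codewords.
  weight 3: 2 codewords.
Minimum distance d = smallest w > 0 with A_w > 0 = 2.
Sanity: Σ A_w = 4 = 2^2 = 4 ✓.


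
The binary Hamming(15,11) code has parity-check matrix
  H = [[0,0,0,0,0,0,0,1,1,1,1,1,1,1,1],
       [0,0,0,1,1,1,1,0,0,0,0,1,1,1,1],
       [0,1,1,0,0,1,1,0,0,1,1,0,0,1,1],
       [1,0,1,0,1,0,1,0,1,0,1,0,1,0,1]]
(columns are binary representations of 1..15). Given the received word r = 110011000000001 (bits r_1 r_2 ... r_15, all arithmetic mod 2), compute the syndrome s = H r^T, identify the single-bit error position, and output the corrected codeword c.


s = (1, 1, 1, 1)^T, error position = 15, corrected codeword c = 110011000000000

Compute s = H r^T mod 2 one row at a time:
  s_1 = 0 + 0 + 0 + 0 + 0 + 0 + 0 + 1 = 1 ≡ 1 (mod 2).
  s_2 = 0 + 1 + 1 + 0 + 0 + 0 + 0 + 1 = 3 ≡ 1 (mod 2).
  s_3 = 1 + 0 + 1 + 0 + 0 + 0 + 0 + 1 = 3 ≡ 1 (mod 2).
  s_4 = 1 + 0 + 1 + 0 + 0 + 0 + 0 + 1 = 3 ≡ 1 (mod 2).
s = (1, 1, 1, 1)^T — this equals column 15 of H (binary 1111), so error is at position 15.
Correct: flip bit 15 of r = 110011000000001 to get c = 110011000000000.


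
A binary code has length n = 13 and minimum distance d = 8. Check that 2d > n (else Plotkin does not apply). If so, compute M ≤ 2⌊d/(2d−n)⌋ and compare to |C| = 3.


Plotkin bound M ≤ 4; given |C| = 3 ≤ bound (satisfied).

Check applicability: 2d = 16, n = 13.
2d − n = 3 > 0, so Plotkin applies.
Compute d/(2d−n) = 8/3 ≈ 2.6667.
⌊d/(2d−n)⌋ = 2.
Plotkin bound: M ≤ 2·2 = 4.
Given |C| = 3, check: satisfied.
This |C| is below the Plotkin bound.


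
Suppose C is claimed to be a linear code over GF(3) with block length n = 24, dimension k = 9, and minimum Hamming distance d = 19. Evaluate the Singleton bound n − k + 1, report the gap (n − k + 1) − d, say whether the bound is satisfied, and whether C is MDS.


Singleton RHS = n − k + 1 = 16, slack = -3, bound violated (no such code; not MDS).

Singleton bound: d ≤ n − k + 1.
Here n = 24, k = 9, so n − k + 1 = 16.
Given d = 19, check d ≤ 16: NO.
Slack = (n − k + 1) − d = -3.
The slack is negative: d = 19 exceeds n − k + 1 = 16 by 3, so the Singleton bound is violated and no linear [24, 9, 19]_3 code can exist. In particular it is not MDS (MDS requires d = n − k + 1 exactly).
Description: the claimed parameters are [24, 9, 19]_3; such a code would be impossible (violates the Singleton bound).


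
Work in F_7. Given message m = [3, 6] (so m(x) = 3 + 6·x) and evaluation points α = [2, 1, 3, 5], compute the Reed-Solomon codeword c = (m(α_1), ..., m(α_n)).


c = [1, 2, 0, 5]

Message polynomial: m(x) = 3 + 6·x (mod 7).
For each evaluation point α_i, compute m(α_i) mod 7:
  α_1 = 2: Horner steps 6 → 1, so m(2) = 1.
  α_2 = 1: Horner steps 6 → 2, so m(1) = 2.
  α_3 = 3: Horner steps 6 → 0, so m(3) = 0.
  α_4 = 5: Horner steps 6 → 5, so m(5) = 5.
Codeword c = [1, 2, 0, 5] ∈ F_7^4.


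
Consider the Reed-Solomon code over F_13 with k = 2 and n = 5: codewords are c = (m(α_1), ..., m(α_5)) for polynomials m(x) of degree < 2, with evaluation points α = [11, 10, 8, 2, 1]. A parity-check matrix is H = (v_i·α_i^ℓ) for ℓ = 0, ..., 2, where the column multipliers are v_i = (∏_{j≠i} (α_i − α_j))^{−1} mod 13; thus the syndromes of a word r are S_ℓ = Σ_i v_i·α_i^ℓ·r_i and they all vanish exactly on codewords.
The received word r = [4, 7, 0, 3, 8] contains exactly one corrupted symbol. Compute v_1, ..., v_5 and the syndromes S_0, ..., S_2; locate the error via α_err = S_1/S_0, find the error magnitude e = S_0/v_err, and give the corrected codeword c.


S = (5, 10, 7), error at position 4, error magnitude e = 11, c = [4, 7, 0, 5, 8].

Step 1: column multipliers v_i = (∏_{j≠i}(α_i − α_j))^{−1} mod 13.
  i = 1 (α = 11): (11−10)(11−8)(11−2)(11−1) = 1·3·9·10 = 270 ≡ 10, so v_1 = 10^{−1} = 4 (mod 13).
  i = 2 (α = 10): (10−11)(10−8)(10−2)(10−1) = (−1)·2·8·9 = −144 ≡ 12, so v_2 = 12^{−1} = 12 (mod 13).
  i = 3 (α = 8): (8−11)(8−10)(8−2)(8−1) = (−3)·(−2)·6·7 = 252 ≡ 5, so v_3 = 5^{−1} = 8 (mod 13).
  i = 4 (α = 2): (2−11)(2−10)(2−8)(2−1) = (−9)·(−8)·(−6)·1 = −432 ≡ 10, so v_4 = 10^{−1} = 4 (mod 13).
  i = 5 (α = 1): (1−11)(1−10)(1−8)(1−2) = (−10)·(−9)·(−7)·(−1) = 630 ≡ 6, so v_5 = 6^{−1} = 11 (mod 13).
  v = [4, 12, 8, 4, 11].
Step 2: syndromes of r = [4, 7, 0, 3, 8] (all sums mod 13).
  S_0 = Σ v_i r_i = 4·4 + 12·7 + 8·0 + 4·3 + 11·8 = 200 ≡ 5.
  S_1 = Σ v_i α_i r_i = 4·11·4 + 12·10·7 + 8·8·0 + 4·2·3 + 11·1·8 = 1128 ≡ 10.
  α_i^2 mod 13 = [4, 9, 12, 4, 1].
  S_2 = Σ v_i α_i^2 r_i = 4·4·4 + 12·9·7 + 8·12·0 + 4·4·3 + 11·1·8 = 956 ≡ 7.
  S = (5, 10, 7) ≠ 0, so r is not a codeword (an error is present).
Step 3: locate the error. For a single error e at position i, S_ℓ = v_i·e·α_i^ℓ, so α_err = S_1/S_0.
  S_0^{−1} = 5^{−1} = 8 (mod 13), so α_err = 10·8 = 80 ≡ 2 = α_4. Error position i = 4.
  Consistency check: S_2/S_1 = 7·4 = 28 ≡ 2 = α_err ✓ (single-error assumption holds).
Step 4: error magnitude e = S_0/v_4 = S_0·∏_{j≠4}(α_4 − α_j) = 5·10 = 50 ≡ 11 (mod 13).
Step 5: correct position 4: c_4 = r_4 − e = 3 − 11 ≡ 5 (mod 13). Hence c = [4, 7, 0, 5, 8].
  Check: interpolating c through the α_i gives m(x) = 11 + 10·x (degree < 2) with m(α_i) = c_i for every i, so c is indeed a codeword.


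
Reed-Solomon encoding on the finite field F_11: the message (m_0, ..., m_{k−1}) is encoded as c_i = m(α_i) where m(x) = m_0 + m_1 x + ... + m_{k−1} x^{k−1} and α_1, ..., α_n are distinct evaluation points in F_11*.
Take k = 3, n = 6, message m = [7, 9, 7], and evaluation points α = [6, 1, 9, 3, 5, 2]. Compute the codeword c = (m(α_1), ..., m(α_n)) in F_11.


c = [5, 1, 6, 9, 7, 9]

Message polynomial: m(x) = 7 + 9·x + 7·x^2 (mod 11).
For each evaluation point α_i, compute m(α_i) mod 11:
  α_1 = 6: Horner steps 7 → 7 → 5, so m(6) = 5.
  α_2 = 1: Horner steps 7 → 5 → 1, so m(1) = 1.
  α_3 = 9: Horner steps 7 → 6 → 6, so m(9) = 6.
  α_4 = 3: Horner steps 7 → 8 → 9, so m(3) = 9.
  α_5 = 5: Horner steps 7 → 0 → 7, so m(5) = 7.
  α_6 = 2: Horner steps 7 → 1 → 9, so m(2) = 9.
Codeword c = [5, 1, 6, 9, 7, 9] ∈ F_11^6.


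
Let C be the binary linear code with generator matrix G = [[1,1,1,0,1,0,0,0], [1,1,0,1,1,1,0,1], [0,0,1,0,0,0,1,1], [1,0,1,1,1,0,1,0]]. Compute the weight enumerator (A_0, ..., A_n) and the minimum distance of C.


Weight distribution: A_0 = 1, A_2 = 1, A_3 = 3, A_4 = 5, A_5 = 4, A_6 = 1, A_7 = 1. Minimum distance d = 2.

Enumerate all 2^4 = 16 messages m ∈ F_2^4.
For each, compute codeword c = mG in F_2^8, then tally its weight.
  m = 0000 → c = 00000000, weight = 0.
  m = 1000 → c = 11101000, weight = 4.
  m = 0100 → c = 11011101, weight = 6.
  m = 1100 → c = 00110101, weight = 4.
  m = 0010 → c = 00100011, weight = 3.
  m = 1010 → c = 11001011, weight = 5.
  m = 0110 → c = 11111110, weight = 7.
  m = 1110 → c = 00010110, weight = 3.
  m = 0001 → c = 10111010, weight = 5.
  m = 1001 → c = 01010010, weight = 3.
  m = 0101 → c = 01100111, weight = 5.
  m = 1101 → c = 10001111, weight = 5.
  m = 0011 → c = 10011001, weight = 4.
  m = 1011 → c = 01110001, weight = 4.
  m = 0111 → c = 01000100, weight = 2.
  m = 1111 → c = 10101100, weight = 4.
Tally weights:
  weight 0: 1 codewords.
  weight 2: 1 codewords.
  weight 3: 3 codewords.
  weight 4: 5 codewords.
  weight 5: 4 codewords.
  weight 6: 1 codewords.
  weight 7: 1 codewords.
Minimum distance d = smallest w > 0 with A_w > 0 = 2.
Sanity: Σ A_w = 16 = 2^4 = 16 ✓.


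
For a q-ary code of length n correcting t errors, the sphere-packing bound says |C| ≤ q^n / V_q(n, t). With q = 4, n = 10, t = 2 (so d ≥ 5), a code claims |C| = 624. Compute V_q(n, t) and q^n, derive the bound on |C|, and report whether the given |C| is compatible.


V_q(n, t) = 436, q^n = 1048576, Hamming bound = 2404, |C| = 624 ≤ bound (satisfied).

Step 1: Compute V_q(n, t) = Σ_{j=0}^2 C(n, j) (q−1)^j.
  j = 0: C(10,0)·(3)^0 = 1·1 = 1.
  j = 1: C(10,1)·(3)^1 = 10·3 = 30.
  j = 2: C(10,2)·(3)^2 = 45·9 = 405.
  V_q(n, t) = 1 + 30 + 405 = 436.
Step 2: q^n = 4^10 = 1048576.
Step 3: Hamming bound ⌊q^n / V_q(n,t)⌋ = ⌊1048576/436⌋ = 2404.
Step 4: Compare |C| = 624 to 2404: satisfied.
The claimed |C| lies below the Hamming bound.


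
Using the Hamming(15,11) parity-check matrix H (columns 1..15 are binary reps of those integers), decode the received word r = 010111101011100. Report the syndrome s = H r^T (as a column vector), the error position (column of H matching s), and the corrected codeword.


s = (0, 0, 0, 1)^T, error position = 1, corrected codeword c = 110111101011100

Compute s = H r^T mod 2 one row at a time:
  s_1 = 0 + 1 + 0 + 1 + 1 + 1 + 0 + 0 = 4 ≡ 0 (mod 2).
  s_2 = 1 + 1 + 1 + 1 + 1 + 1 + 0 + 0 = 6 ≡ 0 (mod 2).
  s_3 = 1 + 0 + 1 + 1 + 0 + 1 + 0 + 0 = 4 ≡ 0 (mod 2).
  s_4 = 0 + 0 + 1 + 1 + 1 + 1 + 1 + 0 = 5 ≡ 1 (mod 2).
s = (0, 0, 0, 1)^T — this equals column 1 of H (binary 0001), so error is at position 1.
Correct: flip bit 1 of r = 010111101011100 to get c = 110111101011100.


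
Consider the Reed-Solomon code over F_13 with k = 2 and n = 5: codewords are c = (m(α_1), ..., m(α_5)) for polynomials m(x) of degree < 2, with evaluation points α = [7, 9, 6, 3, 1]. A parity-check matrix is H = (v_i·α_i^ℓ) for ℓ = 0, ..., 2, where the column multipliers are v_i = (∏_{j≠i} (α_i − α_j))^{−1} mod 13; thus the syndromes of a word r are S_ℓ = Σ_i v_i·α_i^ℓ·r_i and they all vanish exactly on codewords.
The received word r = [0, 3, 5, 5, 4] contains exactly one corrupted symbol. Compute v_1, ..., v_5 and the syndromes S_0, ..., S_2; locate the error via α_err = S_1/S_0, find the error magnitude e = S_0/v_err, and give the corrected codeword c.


S = (2, 6, 5), error at position 4, error magnitude e = 11, c = [0, 3, 5, 7, 4].

Step 1: column multipliers v_i = (∏_{j≠i}(α_i − α_j))^{−1} mod 13.
  i = 1 (α = 7): (7−9)(7−6)(7−3)(7−1) = (−2)·1·4·6 = −48 ≡ 4, so v_1 = 4^{−1} = 10 (mod 13).
  i = 2 (α = 9): (9−7)(9−6)(9−3)(9−1) = 2·3·6·8 = 288 ≡ 2, so v_2 = 2^{−1} = 7 (mod 13).
  i = 3 (α = 6): (6−7)(6−9)(6−3)(6−1) = (−1)·(−3)·3·5 = 45 ≡ 6, so v_3 = 6^{−1} = 11 (mod 13).
  i = 4 (α = 3): (3−7)(3−9)(3−6)(3−1) = (−4)·(−6)·(−3)·2 = −144 ≡ 12, so v_4 = 12^{−1} = 12 (mod 13).
  i = 5 (α = 1): (1−7)(1−9)(1−6)(1−3) = (−6)·(−8)·(−5)·(−2) = 480 ≡ 12, so v_5 = 12^{−1} = 12 (mod 13).
  v = [10, 7, 11, 12, 12].
Step 2: syndromes of r = [0, 3, 5, 5, 4] (all sums mod 13).
  S_0 = Σ v_i r_i = 10·0 + 7·3 + 11·5 + 12·5 + 12·4 = 184 ≡ 2.
  S_1 = Σ v_i α_i r_i = 10·7·0 + 7·9·3 + 11·6·5 + 12·3·5 + 12·1·4 = 747 ≡ 6.
  α_i^2 mod 13 = [10, 3, 10, 9, 1].
  S_2 = Σ v_i α_i^2 r_i = 10·10·0 + 7·3·3 + 11·10·5 + 12·9·5 + 12·1·4 = 1201 ≡ 5.
  S = (2, 6, 5) ≠ 0, so r is not a codeword (an error is present).
Step 3: locate the error. For a single error e at position i, S_ℓ = v_i·e·α_i^ℓ, so α_err = S_1/S_0.
  S_0^{−1} = 2^{−1} = 7 (mod 13), so α_err = 6·7 = 42 ≡ 3 = α_4. Error position i = 4.
  Consistency check: S_2/S_1 = 5·11 = 55 ≡ 3 = α_err ✓ (single-error assumption holds).
Step 4: error magnitude e = S_0/v_4 = S_0·∏_{j≠4}(α_4 − α_j) = 2·12 = 24 ≡ 11 (mod 13).
Step 5: correct position 4: c_4 = r_4 − e = 5 − 11 ≡ 7 (mod 13). Hence c = [0, 3, 5, 7, 4].
  Check: interpolating c through the α_i gives m(x) = 9 + 8·x (degree < 2) with m(α_i) = c_i for every i, so c is indeed a codeword.


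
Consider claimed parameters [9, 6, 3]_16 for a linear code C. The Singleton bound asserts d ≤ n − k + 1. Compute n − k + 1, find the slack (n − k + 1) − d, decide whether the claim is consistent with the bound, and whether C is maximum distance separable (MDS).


Singleton RHS = n − k + 1 = 4, slack = 1, bound satisfied, not MDS.

Singleton bound: d ≤ n − k + 1.
Here n = 9, k = 6, so n − k + 1 = 4.
Given d = 3, check d ≤ 4: YES.
Slack = (n − k + 1) − d = 1.
The code is NOT MDS (slack = 1 > 0).
Description: the claimed parameters are [9, 6, 3]_16; such a code would be non-MDS.


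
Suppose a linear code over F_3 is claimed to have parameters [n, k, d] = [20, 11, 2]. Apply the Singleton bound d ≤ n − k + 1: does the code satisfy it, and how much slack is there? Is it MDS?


Singleton RHS = n − k + 1 = 10, slack = 8, bound satisfied, not MDS.

Singleton bound: d ≤ n − k + 1.
Here n = 20, k = 11, so n − k + 1 = 10.
Given d = 2, check d ≤ 10: YES.
Slack = (n − k + 1) − d = 8.
The code is NOT MDS (slack = 8 > 0).
Description: the claimed parameters are [20, 11, 2]_3; such a code would be non-MDS.


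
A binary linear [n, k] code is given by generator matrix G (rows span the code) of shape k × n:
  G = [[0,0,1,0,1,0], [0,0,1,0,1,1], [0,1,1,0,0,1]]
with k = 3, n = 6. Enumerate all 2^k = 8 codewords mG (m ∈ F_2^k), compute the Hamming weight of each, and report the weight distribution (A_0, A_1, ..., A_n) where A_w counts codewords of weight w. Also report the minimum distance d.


Weight distribution: A_0 = 1, A_1 = 1, A_2 = 3, A_3 = 3. Minimum distance d = 1.

Enumerate all 2^3 = 8 messages m ∈ F_2^3.
For each, compute codeword c = mG in F_2^6, then tally its weight.
  m = 000 → c = 000000, weight = 0.
  m = 100 → c = 001010, weight = 2.
  m = 010 → c = 001011, weight = 3.
  m = 110 → c = 000001, weight = 1.
  m = 001 → c = 011001, weight = 3.
  m = 101 → c = 010011, weight = 3.
  m = 011 → c = 010010, weight = 2.
  m = 111 → c = 011000, weight = 2.
Tally weights:
  weight 0: 1 codewords.
  weight 1: 1 codewords.
  weight 2: 3 codewords.
  weight 3: 3 codewords.
Minimum distance d = smallest w > 0 with A_w > 0 = 1.
Sanity: Σ A_w = 8 = 2^3 = 8 ✓.


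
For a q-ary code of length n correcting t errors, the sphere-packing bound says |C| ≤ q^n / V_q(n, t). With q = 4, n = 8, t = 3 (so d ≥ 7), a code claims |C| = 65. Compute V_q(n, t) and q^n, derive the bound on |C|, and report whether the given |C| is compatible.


V_q(n, t) = 1789, q^n = 65536, Hamming bound = 36, |C| = 65 > bound (violated).

Step 1: Compute V_q(n, t) = Σ_{j=0}^3 C(n, j) (q−1)^j.
  j = 0: C(8,0)·(3)^0 = 1·1 = 1.
  j = 1: C(8,1)·(3)^1 = 8·3 = 24.
  j = 2: C(8,2)·(3)^2 = 28·9 = 252.
  j = 3: C(8,3)·(3)^3 = 56·27 = 1512.
  V_q(n, t) = 1 + 24 + 252 + 1512 = 1789.
Step 2: q^n = 4^8 = 65536.
Step 3: Hamming bound ⌊q^n / V_q(n,t)⌋ = ⌊65536/1789⌋ = 36.
Step 4: Compare |C| = 65 to 36: violated.
The claimed |C| lies above the Hamming bound, so no 4-ary code of length 8 with d ≥ 7 can have 65 codewords.


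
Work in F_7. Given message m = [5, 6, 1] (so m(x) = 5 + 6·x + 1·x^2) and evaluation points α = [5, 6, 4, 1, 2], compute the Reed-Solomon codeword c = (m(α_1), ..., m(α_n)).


c = [4, 0, 3, 5, 0]

Message polynomial: m(x) = 5 + 6·x + 1·x^2 (mod 7).
For each evaluation point α_i, compute m(α_i) mod 7:
  α_1 = 5: Horner steps 1 → 4 → 4, so m(5) = 4.
  α_2 = 6: Horner steps 1 → 5 → 0, so m(6) = 0.
  α_3 = 4: Horner steps 1 → 3 → 3, so m(4) = 3.
  α_4 = 1: Horner steps 1 → 0 → 5, so m(1) = 5.
  α_5 = 2: Horner steps 1 → 1 → 0, so m(2) = 0.
Codeword c = [4, 0, 3, 5, 0] ∈ F_7^5.


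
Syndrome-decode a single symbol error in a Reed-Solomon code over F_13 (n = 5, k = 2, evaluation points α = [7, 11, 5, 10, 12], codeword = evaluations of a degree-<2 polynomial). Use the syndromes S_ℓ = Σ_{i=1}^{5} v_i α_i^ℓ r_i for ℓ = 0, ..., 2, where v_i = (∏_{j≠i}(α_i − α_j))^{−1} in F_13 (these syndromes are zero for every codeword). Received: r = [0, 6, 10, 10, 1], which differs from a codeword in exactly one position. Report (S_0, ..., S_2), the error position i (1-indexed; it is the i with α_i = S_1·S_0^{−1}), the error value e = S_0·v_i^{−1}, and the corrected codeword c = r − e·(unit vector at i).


S = (3, 4, 1), error at position 4, error magnitude e = 12, c = [0, 6, 10, 11, 1].

Step 1: column multipliers v_i = (∏_{j≠i}(α_i − α_j))^{−1} mod 13.
  i = 1 (α = 7): (7−11)(7−5)(7−10)(7−12) = (−4)·2·(−3)·(−5) = −120 ≡ 10, so v_1 = 10^{−1} = 4 (mod 13).
  i = 2 (α = 11): (11−7)(11−5)(11−10)(11−12) = 4·6·1·(−1) = −24 ≡ 2, so v_2 = 2^{−1} = 7 (mod 13).
  i = 3 (α = 5): (5−7)(5−11)(5−10)(5−12) = (−2)·(−6)·(−5)·(−7) = 420 ≡ 4, so v_3 = 4^{−1} = 10 (mod 13).
  i = 4 (α = 10): (10−7)(10−11)(10−5)(10−12) = 3·(−1)·5·(−2) = 30 ≡ 4, so v_4 = 4^{−1} = 10 (mod 13).
  i = 5 (α = 12): (12−7)(12−11)(12−5)(12−10) = 5·1·7·2 = 70 ≡ 5, so v_5 = 5^{−1} = 8 (mod 13).
  v = [4, 7, 10, 10, 8].
Step 2: syndromes of r = [0, 6, 10, 10, 1] (all sums mod 13).
  S_0 = Σ v_i r_i = 4·0 + 7·6 + 10·10 + 10·10 + 8·1 = 250 ≡ 3.
  S_1 = Σ v_i α_i r_i = 4·7·0 + 7·11·6 + 10·5·10 + 10·10·10 + 8·12·1 = 2058 ≡ 4.
  α_i^2 mod 13 = [10, 4, 12, 9, 1].
  S_2 = Σ v_i α_i^2 r_i = 4·10·0 + 7·4·6 + 10·12·10 + 10·9·10 + 8·1·1 = 2276 ≡ 1.
  S = (3, 4, 1) ≠ 0, so r is not a codeword (an error is present).
Step 3: locate the error. For a single error e at position i, S_ℓ = v_i·e·α_i^ℓ, so α_err = S_1/S_0.
  S_0^{−1} = 3^{−1} = 9 (mod 13), so α_err = 4·9 = 36 ≡ 10 = α_4. Error position i = 4.
  Consistency check: S_2/S_1 = 1·10 = 10 ≡ 10 = α_err ✓ (single-error assumption holds).
Step 4: error magnitude e = S_0/v_4 = S_0·∏_{j≠4}(α_4 − α_j) = 3·4 = 12 ≡ 12 (mod 13).
Step 5: correct position 4: c_4 = r_4 − e = 10 − 12 ≡ 11 (mod 13). Hence c = [0, 6, 10, 11, 1].
  Check: interpolating c through the α_i gives m(x) = 9 + 8·x (degree < 2) with m(α_i) = c_i for every i, so c is indeed a codeword.


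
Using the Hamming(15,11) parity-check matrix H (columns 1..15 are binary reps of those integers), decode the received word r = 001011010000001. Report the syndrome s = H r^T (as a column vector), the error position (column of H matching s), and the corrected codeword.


s = (0, 1, 1, 1)^T, error position = 7, corrected codeword c = 001011110000001

Compute s = H r^T mod 2 one row at a time:
  s_1 = 1 + 0 + 0 + 0 + 0 + 0 + 0 + 1 = 2 ≡ 0 (mod 2).
  s_2 = 0 + 1 + 1 + 0 + 0 + 0 + 0 + 1 = 3 ≡ 1 (mod 2).
  s_3 = 0 + 1 + 1 + 0 + 0 + 0 + 0 + 1 = 3 ≡ 1 (mod 2).
  s_4 = 0 + 1 + 1 + 0 + 0 + 0 + 0 + 1 = 3 ≡ 1 (mod 2).
s = (0, 1, 1, 1)^T — this equals column 7 of H (binary 0111), so error is at position 7.
Correct: flip bit 7 of r = 001011010000001 to get c = 001011110000001.


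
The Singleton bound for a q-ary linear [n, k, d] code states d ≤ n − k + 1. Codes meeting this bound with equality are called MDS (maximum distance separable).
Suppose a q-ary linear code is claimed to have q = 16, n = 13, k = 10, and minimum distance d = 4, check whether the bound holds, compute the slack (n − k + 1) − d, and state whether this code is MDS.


Singleton RHS = n − k + 1 = 4, slack = 0, bound satisfied, MDS.

Singleton bound: d ≤ n − k + 1.
Here n = 13, k = 10, so n − k + 1 = 4.
Given d = 4, check d ≤ 4: YES.
Slack = (n − k + 1) − d = 0.
The code is MDS (slack = 0).
Description: the claimed parameters are [13, 10, 4]_16; such a code would be MDS (meets Singleton bound).


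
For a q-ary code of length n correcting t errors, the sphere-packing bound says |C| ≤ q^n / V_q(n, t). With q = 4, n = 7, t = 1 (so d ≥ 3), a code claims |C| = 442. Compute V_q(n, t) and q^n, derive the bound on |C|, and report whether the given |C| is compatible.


V_q(n, t) = 22, q^n = 16384, Hamming bound = 744, |C| = 442 ≤ bound (satisfied).

Step 1: Compute V_q(n, t) = Σ_{j=0}^1 C(n, j) (q−1)^j.
  j = 0: C(7,0)·(3)^0 = 1·1 = 1.
  j = 1: C(7,1)·(3)^1 = 7·3 = 21.
  V_q(n, t) = 1 + 21 = 22.
Step 2: q^n = 4^7 = 16384.
Step 3: Hamming bound ⌊q^n / V_q(n,t)⌋ = ⌊16384/22⌋ = 744.
Step 4: Compare |C| = 442 to 744: satisfied.
The claimed |C| lies below the Hamming bound.


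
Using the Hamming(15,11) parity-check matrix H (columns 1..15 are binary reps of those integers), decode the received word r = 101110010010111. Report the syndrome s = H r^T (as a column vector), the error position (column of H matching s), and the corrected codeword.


s = (1, 1, 0, 0)^T, error position = 12, corrected codeword c = 101110010011111

Compute s = H r^T mod 2 one row at a time:
  s_1 = 1 + 0 + 0 + 1 + 0 + 1 + 1 + 1 = 5 ≡ 1 (mod 2).
  s_2 = 1 + 1 + 0 + 0 + 0 + 1 + 1 + 1 = 5 ≡ 1 (mod 2).
  s_3 = 0 + 1 + 0 + 0 + 0 + 1 + 1 + 1 = 4 ≡ 0 (mod 2).
  s_4 = 1 + 1 + 1 + 0 + 0 + 1 + 1 + 1 = 6 ≡ 0 (mod 2).
s = (1, 1, 0, 0)^T — this equals column 12 of H (binary 1100), so error is at position 12.
Correct: flip bit 12 of r = 101110010010111 to get c = 101110010011111.


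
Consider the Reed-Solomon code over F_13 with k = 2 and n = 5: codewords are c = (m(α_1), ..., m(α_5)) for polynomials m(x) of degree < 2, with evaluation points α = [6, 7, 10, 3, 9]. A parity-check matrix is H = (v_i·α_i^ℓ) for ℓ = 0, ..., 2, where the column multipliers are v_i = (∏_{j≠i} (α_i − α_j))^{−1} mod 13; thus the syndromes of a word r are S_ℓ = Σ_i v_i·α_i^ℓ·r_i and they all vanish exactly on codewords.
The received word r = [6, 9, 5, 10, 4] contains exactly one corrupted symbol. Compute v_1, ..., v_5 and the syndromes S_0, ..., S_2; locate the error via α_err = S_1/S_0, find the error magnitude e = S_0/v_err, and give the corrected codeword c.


S = (5, 6, 2), error at position 5, error magnitude e = 2, c = [6, 9, 5, 10, 2].

Step 1: column multipliers v_i = (∏_{j≠i}(α_i − α_j))^{−1} mod 13.
  i = 1 (α = 6): (6−7)(6−10)(6−3)(6−9) = (−1)·(−4)·3·(−3) = −36 ≡ 3, so v_1 = 3^{−1} = 9 (mod 13).
  i = 2 (α = 7): (7−6)(7−10)(7−3)(7−9) = 1·(−3)·4·(−2) = 24 ≡ 11, so v_2 = 11^{−1} = 6 (mod 13).
  i = 3 (α = 10): (10−6)(10−7)(10−3)(10−9) = 4·3·7·1 = 84 ≡ 6, so v_3 = 6^{−1} = 11 (mod 13).
  i = 4 (α = 3): (3−6)(3−7)(3−10)(3−9) = (−3)·(−4)·(−7)·(−6) = 504 ≡ 10, so v_4 = 10^{−1} = 4 (mod 13).
  i = 5 (α = 9): (9−6)(9−7)(9−10)(9−3) = 3·2·(−1)·6 = −36 ≡ 3, so v_5 = 3^{−1} = 9 (mod 13).
  v = [9, 6, 11, 4, 9].
Step 2: syndromes of r = [6, 9, 5, 10, 4] (all sums mod 13).
  S_0 = Σ v_i r_i = 9·6 + 6·9 + 11·5 + 4·10 + 9·4 = 239 ≡ 5.
  S_1 = Σ v_i α_i r_i = 9·6·6 + 6·7·9 + 11·10·5 + 4·3·10 + 9·9·4 = 1696 ≡ 6.
  α_i^2 mod 13 = [10, 10, 9, 9, 3].
  S_2 = Σ v_i α_i^2 r_i = 9·10·6 + 6·10·9 + 11·9·5 + 4·9·10 + 9·3·4 = 2043 ≡ 2.
  S = (5, 6, 2) ≠ 0, so r is not a codeword (an error is present).
Step 3: locate the error. For a single error e at position i, S_ℓ = v_i·e·α_i^ℓ, so α_err = S_1/S_0.
  S_0^{−1} = 5^{−1} = 8 (mod 13), so α_err = 6·8 = 48 ≡ 9 = α_5. Error position i = 5.
  Consistency check: S_2/S_1 = 2·11 = 22 ≡ 9 = α_err ✓ (single-error assumption holds).
Step 4: error magnitude e = S_0/v_5 = S_0·∏_{j≠5}(α_5 − α_j) = 5·3 = 15 ≡ 2 (mod 13).
Step 5: correct position 5: c_5 = r_5 − e = 4 − 2 ≡ 2 (mod 13). Hence c = [6, 9, 5, 10, 2].
  Check: interpolating c through the α_i gives m(x) = 1 + 3·x (degree < 2) with m(α_i) = c_i for every i, so c is indeed a codeword.
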